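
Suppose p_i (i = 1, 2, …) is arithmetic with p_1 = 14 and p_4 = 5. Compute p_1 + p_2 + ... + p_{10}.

Common difference d = (5 - 14) / (4 - 1) = -3.
p_i = 14 + (i - 1)·(-3).
p_{10} = -13; S = 10·(14 + (-13))/2 = 5.

5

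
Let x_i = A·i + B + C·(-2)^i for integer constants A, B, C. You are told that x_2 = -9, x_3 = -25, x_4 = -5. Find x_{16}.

65467

Plug in i = 2, 3, 4: 2A + B + 4C = -9; 3A + B - 8C = -25; 4A + B + 16C = -5.
Subtracting the first from the second: A - 12C = -16.
Subtracting the second from the third: A + 24C = 20.
Solving: C = 1, A = -4, then B = -5.
Hence x_{16} = -4·16 + (-5) + 1·65536 = 65467.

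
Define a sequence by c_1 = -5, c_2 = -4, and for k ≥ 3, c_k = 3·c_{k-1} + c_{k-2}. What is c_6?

c_3 = -17  c_4 = -55  c_5 = -182  c_6 = -601.

-601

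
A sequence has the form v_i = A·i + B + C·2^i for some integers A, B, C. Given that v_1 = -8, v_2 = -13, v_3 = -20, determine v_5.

Plug in i = 1, 2, 3: A + B + 2C = -8; 2A + B + 4C = -13; 3A + B + 8C = -20.
Subtracting the first from the second: A + 2C = -5.
Subtracting the second from the third: A + 4C = -7.
Solving: C = -1, A = -3, then B = -3.
Therefore v_5 = -15 + (-3) + (-1)·32 = -50.

-50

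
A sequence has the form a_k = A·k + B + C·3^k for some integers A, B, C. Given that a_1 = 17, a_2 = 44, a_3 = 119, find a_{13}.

6377333

At k = 1, 2, 3: A + B + 3C = 17; 2A + B + 9C = 44; 3A + B + 27C = 119.
Subtracting the first from the second: A + 6C = 27.
Subtracting the second from the third: A + 18C = 75.
Solving: C = 4, A = 3, then B = 2.
Hence a_{13} = 3·13 + 2 + 4·1594323 = 6377333.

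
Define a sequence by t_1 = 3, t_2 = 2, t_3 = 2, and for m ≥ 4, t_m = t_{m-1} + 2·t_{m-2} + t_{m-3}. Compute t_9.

Applying the relation repeatedly:
t_4 = 9;  t_5 = 15;  t_6 = 35;  t_7 = 74;  t_8 = 159;  t_9 = 342.

342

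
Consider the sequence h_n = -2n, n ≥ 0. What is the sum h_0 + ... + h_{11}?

Over n = 0..11: Σn = 66.
Total = (-2)·66 = -132.

-132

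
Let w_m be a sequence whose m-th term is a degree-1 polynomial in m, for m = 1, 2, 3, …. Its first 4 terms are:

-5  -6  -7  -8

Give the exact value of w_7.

1st diffs: -1, -1, -1 (constant).
So w_m = -m - 4.
Evaluating at m = 7 gives w_7 = -11.

-11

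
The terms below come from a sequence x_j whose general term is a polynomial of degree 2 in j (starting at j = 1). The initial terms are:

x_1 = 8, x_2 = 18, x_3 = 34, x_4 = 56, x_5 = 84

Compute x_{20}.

1st diffs: 10, 16, 22, 28.
2nd diffs: 6, 6, 6 (constant).
Newton forward-difference form: x_j = 8 + 10·C(j-1,1) + 6·C(j-1,2).
At j = 20: j-1 = 19, so x_{20} = 8 + 190 + 1026 = 1224.

1224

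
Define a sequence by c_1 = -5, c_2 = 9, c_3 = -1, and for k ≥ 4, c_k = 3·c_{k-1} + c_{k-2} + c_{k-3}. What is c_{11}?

14591

Applying the relation repeatedly:
c_4 = 1  c_5 = 11  c_6 = 33  c_7 = 111  c_8 = 377  c_9 = 1275  c_{10} = 4313  c_{11} = 14591.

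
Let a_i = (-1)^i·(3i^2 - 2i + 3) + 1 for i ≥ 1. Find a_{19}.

-1047

(-1)^19 = -1; 3i^2 - 2i + 3 at i=19 is 1048; so a_{19} = -1047.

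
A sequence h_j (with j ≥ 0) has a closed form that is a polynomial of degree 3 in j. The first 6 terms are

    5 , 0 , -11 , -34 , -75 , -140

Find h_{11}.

-1370

1st diffs: -5, -11, -23, -41, -65.
2nd diffs: -6, -12, -18, -24.
3rd diffs: -6, -6, -6 (constant).
So h_j = -j^3 - 4j + 5.
Evaluating at j = 11 gives h_{11} = -1370.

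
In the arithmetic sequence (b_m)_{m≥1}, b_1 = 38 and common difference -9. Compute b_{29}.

-214

b_m = 38 + (m - 1)·(-9).
b_{29} = 38 + 28·(-9) = -214.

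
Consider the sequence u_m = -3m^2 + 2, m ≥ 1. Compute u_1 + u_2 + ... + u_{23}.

Over m = 1..23: Σm = 276, Σm² = 4324.
Total = (-3)·4324 + (2)·23 = -12926.

-12926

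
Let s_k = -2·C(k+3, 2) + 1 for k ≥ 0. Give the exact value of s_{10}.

C(13, 2) = 78, so s_{10} = -155.

-155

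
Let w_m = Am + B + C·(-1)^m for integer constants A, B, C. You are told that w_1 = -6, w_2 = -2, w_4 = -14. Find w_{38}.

The three given values yield: A + B - C = -6; 2A + B + C = -2; 4A + B + C = -14.
Subtracting the first from the second: A + 2C = 4.
Subtracting the second from the third: 2A = -12.
Solving: C = 5, A = -6, then B = 5.
Hence w_{38} = -6·38 + 5 + 5·1 = -218.

-218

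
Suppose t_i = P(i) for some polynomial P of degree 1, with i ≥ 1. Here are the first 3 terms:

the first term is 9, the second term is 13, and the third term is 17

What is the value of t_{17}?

1st diffs: 4, 4 (constant).
So t_i = 4i + 5.
Evaluating at i = 17 gives t_{17} = 73.

73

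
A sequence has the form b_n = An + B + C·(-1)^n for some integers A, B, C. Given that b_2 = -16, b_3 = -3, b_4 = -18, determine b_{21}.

-21

At n = 2, 3, 4: 2A + B + C = -16; 3A + B - C = -3; 4A + B + C = -18.
Subtracting the first from the second: A - 2C = 13.
Subtracting the second from the third: A + 2C = -15.
Solving: C = -7, A = -1, then B = -7.
Therefore b_{21} = -21 + (-7) + (-7)·(-1) = -21.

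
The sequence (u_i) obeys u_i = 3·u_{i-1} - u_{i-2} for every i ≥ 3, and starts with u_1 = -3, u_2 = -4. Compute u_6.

Applying the relation repeatedly:
u_3 = -9, u_4 = -23, u_5 = -60, u_6 = -157.

-157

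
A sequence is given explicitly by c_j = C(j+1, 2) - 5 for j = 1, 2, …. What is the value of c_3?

1

C(4, 2) = 6, so c_3 = 1.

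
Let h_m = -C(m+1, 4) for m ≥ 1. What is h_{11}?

-495

C(12, 4) = 495, so h_{11} = -495.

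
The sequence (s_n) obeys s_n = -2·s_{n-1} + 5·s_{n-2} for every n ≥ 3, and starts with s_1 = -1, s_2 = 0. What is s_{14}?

Step forward from the initial values:
s_3 = -5  s_4 = 10  s_5 = -45  …  s_{11} = -70605  s_{12} = 243410  s_{13} = -839845  s_{14} = 2896740.

2896740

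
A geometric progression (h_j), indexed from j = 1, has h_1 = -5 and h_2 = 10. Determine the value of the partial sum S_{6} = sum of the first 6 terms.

105

Common ratio r = -2.
h_j = (-5)·(-2)^(j-1).
S = (-5)·((-2)^6 - 1)/(-2 - 1) = (-5)·(64 - 1)/(-3) = 105.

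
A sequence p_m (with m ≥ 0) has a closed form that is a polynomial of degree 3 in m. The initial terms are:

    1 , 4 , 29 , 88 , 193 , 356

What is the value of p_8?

1st diffs: 3, 25, 59, 105, 163.
2nd diffs: 22, 34, 46, 58.
3rd diffs: 12, 12, 12 (constant).
Newton forward-difference form: p_m = 1 + 3·C(m,1) + 22·C(m,2) + 12·C(m,3).
At m = 8: m = 8, so p_8 = 1 + 24 + 616 + 672 = 1313.

1313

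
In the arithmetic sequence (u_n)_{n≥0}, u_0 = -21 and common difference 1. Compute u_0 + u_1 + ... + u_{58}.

u_n = -21 + (n - 0)·1.
u_{58} = 37; S = 59·(-21 + 37)/2 = 472.

472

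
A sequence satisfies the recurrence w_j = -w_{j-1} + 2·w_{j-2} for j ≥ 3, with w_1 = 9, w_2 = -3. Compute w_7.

Applying the relation repeatedly:
w_3 = 21  w_4 = -27  w_5 = 69  w_6 = -123  w_7 = 261.
(Characteristic roots are 1 and -2.)

261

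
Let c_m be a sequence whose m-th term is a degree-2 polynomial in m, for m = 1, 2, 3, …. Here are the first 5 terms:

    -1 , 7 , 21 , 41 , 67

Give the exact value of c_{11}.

1st diffs: 8, 14, 20, 26.
2nd diffs: 6, 6, 6 (constant).
So c_m = 3m^2 - m - 3.
Evaluating at m = 11 gives c_{11} = 349.

349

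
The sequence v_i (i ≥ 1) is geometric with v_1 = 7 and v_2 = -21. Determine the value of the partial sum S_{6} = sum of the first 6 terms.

-1274

Common ratio r = -3.
v_i = 7·(-3)^(i-1).
S = 7·((-3)^6 - 1)/(-3 - 1) = 7·(729 - 1)/(-4) = -1274.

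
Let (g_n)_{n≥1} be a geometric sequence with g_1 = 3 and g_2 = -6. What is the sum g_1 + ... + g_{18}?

-262143

Common ratio r = -2.
g_n = 3·(-2)^(n-1).
S = 3·((-2)^18 - 1)/(-2 - 1) = 3·(262144 - 1)/(-3) = -262143.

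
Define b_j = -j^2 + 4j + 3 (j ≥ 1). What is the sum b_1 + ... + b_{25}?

-4150

Over j = 1..25: Σj = 325, Σj² = 5525.
Total = (-1)·5525 + (4)·325 + (3)·25 = -4150.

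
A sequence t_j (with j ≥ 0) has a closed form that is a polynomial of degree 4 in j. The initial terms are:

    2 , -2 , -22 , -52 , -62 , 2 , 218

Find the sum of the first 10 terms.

1st diffs: -4, -20, -30, -10, 64, 216.
2nd diffs: -16, -10, 20, 74, 152.
3rd diffs: 6, 30, 54, 78.
4th diffs: 24, 24, 24 (constant).
Newton forward-difference form: t_j = 2 + (-4)·C(j,1) + (-16)·C(j,2) + 6·C(j,3) + 24·C(j,4).
Continuing: 688, 1538, 2918.
Summing j = 0..9 (10 terms) gives 5228.

5228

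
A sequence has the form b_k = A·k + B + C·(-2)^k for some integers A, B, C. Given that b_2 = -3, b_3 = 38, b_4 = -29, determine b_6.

-163

At k = 2, 3, 4: 2A + B + 4C = -3; 3A + B - 8C = 38; 4A + B + 16C = -29.
Subtracting the first from the second: A - 12C = 41.
Subtracting the second from the third: A + 24C = -67.
Solving: C = -3, A = 5, then B = -1.
Therefore b_6 = 30 + (-1) + (-3)·64 = -163.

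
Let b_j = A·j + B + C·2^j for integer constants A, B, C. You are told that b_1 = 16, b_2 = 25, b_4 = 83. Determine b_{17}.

Plug in j = 1, 2, 4: A + B + 2C = 16; 2A + B + 4C = 25; 4A + B + 16C = 83.
Subtracting the first from the second: A + 2C = 9.
Subtracting the second from the third: 2A + 12C = 58.
Solving: C = 5, A = -1, then B = 7.
Therefore b_{17} = -17 + 7 + 5·131072 = 655350.

655350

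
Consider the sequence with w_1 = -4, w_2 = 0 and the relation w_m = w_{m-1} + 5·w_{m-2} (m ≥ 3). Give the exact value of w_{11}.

Applying the relation repeatedly:
w_3 = -20  w_4 = -20  w_5 = -120  w_6 = -220  w_7 = -820  w_8 = -1920  w_9 = -6020  w_{10} = -15620  w_{11} = -45720.

-45720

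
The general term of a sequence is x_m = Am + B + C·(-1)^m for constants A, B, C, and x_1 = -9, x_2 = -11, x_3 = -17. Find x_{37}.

-153

The three given values yield: A + B - C = -9; 2A + B + C = -11; 3A + B - C = -17.
Subtracting the first from the second: A + 2C = -2.
Subtracting the second from the third: A - 2C = -6.
Solving: C = 1, A = -4, then B = -4.
So x_m = -4·m + (-4) + 1·(-1)^m; at m=37 this is -153.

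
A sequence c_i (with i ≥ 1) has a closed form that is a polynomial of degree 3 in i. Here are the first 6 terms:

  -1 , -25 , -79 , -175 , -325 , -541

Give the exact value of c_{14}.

-6085

1st diffs: -24, -54, -96, -150, -216.
2nd diffs: -30, -42, -54, -66.
3rd diffs: -12, -12, -12 (constant).
Newton forward-difference form: c_i = -1 + (-24)·C(i-1,1) + (-30)·C(i-1,2) + (-12)·C(i-1,3).
At i = 14: i-1 = 13, so c_{14} = -1 - 312 - 2340 - 3432 = -6085.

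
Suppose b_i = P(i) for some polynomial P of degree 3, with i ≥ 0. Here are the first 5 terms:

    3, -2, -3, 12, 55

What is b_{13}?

3682

1st diffs: -5, -1, 15, 43.
2nd diffs: 4, 16, 28.
3rd diffs: 12, 12 (constant).
So b_i = 2i^3 - 4i^2 - 3i + 3.
Evaluating at i = 13 gives b_{13} = 3682.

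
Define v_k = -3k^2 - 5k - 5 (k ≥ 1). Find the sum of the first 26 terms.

Over k = 1..26: Σk = 351, Σk² = 6201.
Total = (-3)·6201 + (-5)·351 + (-5)·26 = -20488.

-20488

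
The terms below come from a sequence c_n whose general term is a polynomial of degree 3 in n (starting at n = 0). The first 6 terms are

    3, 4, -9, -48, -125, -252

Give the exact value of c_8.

-1053

1st diffs: 1, -13, -39, -77, -127.
2nd diffs: -14, -26, -38, -50.
3rd diffs: -12, -12, -12 (constant).
So c_n = -2n^3 - n^2 + 4n + 3.
Evaluating at n = 8 gives c_8 = -1053.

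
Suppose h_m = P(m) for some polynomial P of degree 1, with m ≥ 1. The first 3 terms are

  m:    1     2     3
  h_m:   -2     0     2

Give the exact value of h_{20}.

1st diffs: 2, 2 (constant).
So h_m = 2m - 4.
Evaluating at m = 20 gives h_{20} = 36.

36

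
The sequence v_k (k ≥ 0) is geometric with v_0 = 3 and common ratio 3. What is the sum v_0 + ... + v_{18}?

v_k = 3·3^(k-0).
S = 3·(3^19 - 1)/(3 - 1) = 3·(1162261467 - 1)/(2) = 1743392199.

1743392199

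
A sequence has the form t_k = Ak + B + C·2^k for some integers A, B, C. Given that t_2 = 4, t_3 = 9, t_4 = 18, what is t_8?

262

At k = 2, 3, 4: 2A + B + 4C = 4; 3A + B + 8C = 9; 4A + B + 16C = 18.
Subtracting the first from the second: A + 4C = 5.
Subtracting the second from the third: A + 8C = 9.
Solving: C = 1, A = 1, then B = -2.
Therefore t_8 = 8 + (-2) + 1·256 = 262.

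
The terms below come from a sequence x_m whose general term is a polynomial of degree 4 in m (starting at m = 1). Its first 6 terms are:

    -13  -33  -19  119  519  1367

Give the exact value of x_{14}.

62439

1st diffs: -20, 14, 138, 400, 848.
2nd diffs: 34, 124, 262, 448.
3rd diffs: 90, 138, 186.
4th diffs: 48, 48 (constant).
Newton forward-difference form: x_m = -13 + (-20)·C(m-1,1) + 34·C(m-1,2) + 90·C(m-1,3) + 48·C(m-1,4).
At m = 14: m-1 = 13, so x_{14} = -13 - 260 + 2652 + 25740 + 34320 = 62439.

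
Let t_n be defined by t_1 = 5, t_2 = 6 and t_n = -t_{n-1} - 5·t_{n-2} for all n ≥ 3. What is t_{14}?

t_3 = -31;  t_4 = 1;  t_5 = 154;  …;  t_{11} = 434;  t_{12} = 42961;  t_{13} = -45131;  t_{14} = -169674.

-169674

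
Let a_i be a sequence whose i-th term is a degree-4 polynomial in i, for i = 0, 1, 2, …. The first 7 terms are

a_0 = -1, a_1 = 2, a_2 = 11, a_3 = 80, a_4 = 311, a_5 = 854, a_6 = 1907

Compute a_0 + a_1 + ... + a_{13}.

1st diffs: 3, 9, 69, 231, 543, 1053.
2nd diffs: 6, 60, 162, 312, 510.
3rd diffs: 54, 102, 150, 198.
4th diffs: 48, 48, 48 (constant).
Newton forward-difference form: a_i = -1 + 3·C(i,1) + 6·C(i,2) + 54·C(i,3) + 48·C(i,4).
Continuing: …, 3716, 6575, 10826, 16859, …, a_{13} = 50270.
Summing i = 0..13 (14 terms) gives 152593.

152593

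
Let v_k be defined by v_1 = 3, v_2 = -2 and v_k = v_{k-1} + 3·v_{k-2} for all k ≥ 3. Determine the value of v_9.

439

Applying the relation repeatedly:
v_3 = 7  v_4 = 1  v_5 = 22  v_6 = 25  v_7 = 91  v_8 = 166  v_9 = 439.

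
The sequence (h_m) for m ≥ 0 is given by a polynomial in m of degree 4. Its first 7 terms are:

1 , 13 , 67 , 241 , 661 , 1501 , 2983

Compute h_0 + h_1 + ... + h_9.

1st diffs: 12, 54, 174, 420, 840, 1482.
2nd diffs: 42, 120, 246, 420, 642.
3rd diffs: 78, 126, 174, 222.
4th diffs: 48, 48, 48 (constant).
Newton forward-difference form: h_m = 1 + 12·C(m,1) + 42·C(m,2) + 78·C(m,3) + 48·C(m,4).
Continuing: 5377, 9001, 14221.
Summing m = 0..9 (10 terms) gives 34066.

34066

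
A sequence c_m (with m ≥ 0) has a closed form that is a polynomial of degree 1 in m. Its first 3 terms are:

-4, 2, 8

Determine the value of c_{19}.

110

1st diffs: 6, 6 (constant).
So c_m = 6m - 4.
Evaluating at m = 19 gives c_{19} = 110.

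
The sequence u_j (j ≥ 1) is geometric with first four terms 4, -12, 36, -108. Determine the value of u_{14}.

-6377292

Common ratio r = -3.
u_j = 4·(-3)^(j-1).
u_{14} = 4·(-3)^13 = -6377292.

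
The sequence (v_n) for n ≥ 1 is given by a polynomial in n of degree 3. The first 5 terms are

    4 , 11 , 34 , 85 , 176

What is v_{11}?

2234

1st diffs: 7, 23, 51, 91.
2nd diffs: 16, 28, 40.
3rd diffs: 12, 12 (constant).
So v_n = 2n^3 - 4n^2 + 5n + 1.
Evaluating at n = 11 gives v_{11} = 2234.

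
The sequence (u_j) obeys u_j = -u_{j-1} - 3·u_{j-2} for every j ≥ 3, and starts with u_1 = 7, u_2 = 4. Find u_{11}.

1430

Compute successive terms:
u_3 = -25, u_4 = 13, u_5 = 62, u_6 = -101, u_7 = -85, u_8 = 388, u_9 = -133, u_{10} = -1031, u_{11} = 1430.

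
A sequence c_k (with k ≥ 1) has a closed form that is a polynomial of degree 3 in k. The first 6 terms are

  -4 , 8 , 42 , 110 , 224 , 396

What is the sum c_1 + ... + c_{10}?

1st diffs: 12, 34, 68, 114, 172.
2nd diffs: 22, 34, 46, 58.
3rd diffs: 12, 12, 12 (constant).
Newton forward-difference form: c_k = -4 + 12·C(k-1,1) + 22·C(k-1,2) + 12·C(k-1,3).
Continuing: 638, 962, 1380, 1904.
Summing k = 1..10 (10 terms) gives 5660.

5660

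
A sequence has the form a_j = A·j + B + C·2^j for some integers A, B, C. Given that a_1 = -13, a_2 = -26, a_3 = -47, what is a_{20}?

-4194404

The three given values yield: A + B + 2C = -13; 2A + B + 4C = -26; 3A + B + 8C = -47.
Subtracting the first from the second: A + 2C = -13.
Subtracting the second from the third: A + 4C = -21.
Solving: C = -4, A = -5, then B = 0.
Therefore a_{20} = -100 + 0 + (-4)·1048576 = -4194404.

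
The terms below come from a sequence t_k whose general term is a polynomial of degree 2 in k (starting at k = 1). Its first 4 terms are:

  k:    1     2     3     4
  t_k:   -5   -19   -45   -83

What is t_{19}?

-2093

1st diffs: -14, -26, -38.
2nd diffs: -12, -12 (constant).
So t_k = -6k^2 + 4k - 3.
Evaluating at k = 19 gives t_{19} = -2093.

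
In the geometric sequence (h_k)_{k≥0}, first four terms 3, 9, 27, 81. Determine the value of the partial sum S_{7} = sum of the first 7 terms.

3279

Common ratio r = 3.
h_k = 3·3^(k-0).
S = 3·(3^7 - 1)/(3 - 1) = 3·(2187 - 1)/(2) = 3279.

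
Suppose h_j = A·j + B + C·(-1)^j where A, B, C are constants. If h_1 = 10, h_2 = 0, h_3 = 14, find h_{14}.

24

The three given values yield: A + B - C = 10; 2A + B + C = 0; 3A + B - C = 14.
Subtracting the first from the second: A + 2C = -10.
Subtracting the second from the third: A - 2C = 14.
Solving: C = -6, A = 2, then B = 2.
So h_j = 2·j + 2 + (-6)·(-1)^j; at j=14 this is 24.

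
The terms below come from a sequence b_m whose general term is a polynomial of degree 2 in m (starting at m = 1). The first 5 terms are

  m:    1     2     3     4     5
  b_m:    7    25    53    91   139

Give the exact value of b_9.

1st diffs: 18, 28, 38, 48.
2nd diffs: 10, 10, 10 (constant).
So b_m = 5m^2 + 3m - 1.
Evaluating at m = 9 gives b_9 = 431.

431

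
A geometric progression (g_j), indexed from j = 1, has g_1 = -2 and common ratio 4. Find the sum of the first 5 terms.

g_j = (-2)·4^(j-1).
S = (-2)·(4^5 - 1)/(4 - 1) = (-2)·(1024 - 1)/(3) = -682.

-682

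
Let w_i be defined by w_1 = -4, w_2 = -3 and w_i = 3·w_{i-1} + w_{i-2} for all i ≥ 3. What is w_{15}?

w_3 = -13, w_4 = -42, w_5 = -139, …, w_{12} = -595791, w_{13} = -1967764, w_{14} = -6499083, w_{15} = -21465013.

-21465013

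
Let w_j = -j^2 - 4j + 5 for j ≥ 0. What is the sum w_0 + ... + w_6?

-140

Over j = 0..6: Σj = 21, Σj² = 91.
Total = (-1)·91 + (-4)·21 + (5)·7 = -140.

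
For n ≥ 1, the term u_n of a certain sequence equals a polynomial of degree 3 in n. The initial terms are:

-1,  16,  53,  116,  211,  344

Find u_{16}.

5084

1st diffs: 17, 37, 63, 95, 133.
2nd diffs: 20, 26, 32, 38.
3rd diffs: 6, 6, 6 (constant).
Newton forward-difference form: u_n = -1 + 17·C(n-1,1) + 20·C(n-1,2) + 6·C(n-1,3).
At n = 16: n-1 = 15, so u_{16} = -1 + 255 + 2100 + 2730 = 5084.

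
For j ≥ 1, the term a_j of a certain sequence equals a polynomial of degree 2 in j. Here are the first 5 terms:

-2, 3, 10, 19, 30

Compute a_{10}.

115

1st diffs: 5, 7, 9, 11.
2nd diffs: 2, 2, 2 (constant).
So a_j = j^2 + 2j - 5.
Evaluating at j = 10 gives a_{10} = 115.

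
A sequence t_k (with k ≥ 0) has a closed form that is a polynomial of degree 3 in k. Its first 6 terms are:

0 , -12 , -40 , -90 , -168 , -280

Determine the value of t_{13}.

1st diffs: -12, -28, -50, -78, -112.
2nd diffs: -16, -22, -28, -34.
3rd diffs: -6, -6, -6 (constant).
So t_k = -k^3 - 5k^2 - 6k.
Evaluating at k = 13 gives t_{13} = -3120.

-3120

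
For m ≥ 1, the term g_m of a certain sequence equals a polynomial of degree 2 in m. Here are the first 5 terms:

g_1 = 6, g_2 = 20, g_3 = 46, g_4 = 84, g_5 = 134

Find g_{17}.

1st diffs: 14, 26, 38, 50.
2nd diffs: 12, 12, 12 (constant).
So g_m = 6m^2 - 4m + 4.
Evaluating at m = 17 gives g_{17} = 1670.

1670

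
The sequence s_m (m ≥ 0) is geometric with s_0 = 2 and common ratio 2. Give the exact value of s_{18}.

s_m = 2·2^(m-0).
s_{18} = 2·2^18 = 524288.

524288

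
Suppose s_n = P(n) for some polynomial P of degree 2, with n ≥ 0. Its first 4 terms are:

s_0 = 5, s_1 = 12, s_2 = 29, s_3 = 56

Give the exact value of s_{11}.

1st diffs: 7, 17, 27.
2nd diffs: 10, 10 (constant).
Newton forward-difference form: s_n = 5 + 7·C(n,1) + 10·C(n,2).
At n = 11: n = 11, so s_{11} = 5 + 77 + 550 = 632.

632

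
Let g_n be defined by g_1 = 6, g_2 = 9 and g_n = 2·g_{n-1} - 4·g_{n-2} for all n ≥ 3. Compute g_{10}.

-3072

Iterate the recurrence:
g_3 = -6, g_4 = -48, g_5 = -72, g_6 = 48, g_7 = 384, g_8 = 576, g_9 = -384, g_{10} = -3072.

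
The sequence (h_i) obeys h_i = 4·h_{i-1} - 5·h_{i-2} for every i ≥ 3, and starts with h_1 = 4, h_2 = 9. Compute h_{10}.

h_3 = 16, h_4 = 19, h_5 = -4, h_6 = -111, h_7 = -424, h_8 = -1141, h_9 = -2444, h_{10} = -4071.

-4071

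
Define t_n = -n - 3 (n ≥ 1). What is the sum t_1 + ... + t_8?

-60

Over n = 1..8: Σn = 36.
Total = (-1)·36 + (-3)·8 = -60.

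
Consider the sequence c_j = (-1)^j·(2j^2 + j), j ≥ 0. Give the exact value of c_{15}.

(-1)^15 = -1; 2j^2 + j at j=15 is 465; so c_{15} = -465.

-465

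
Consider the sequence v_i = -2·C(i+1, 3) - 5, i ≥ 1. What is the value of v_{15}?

C(16, 3) = 560, so v_{15} = -1125.

-1125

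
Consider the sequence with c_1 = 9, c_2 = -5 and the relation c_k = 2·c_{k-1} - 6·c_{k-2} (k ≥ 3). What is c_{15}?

-1649152

Applying the relation repeatedly:
c_3 = -64  c_4 = -98  c_5 = 188  …  c_{12} = 160480  c_{13} = -138304  c_{14} = -1239488  c_{15} = -1649152.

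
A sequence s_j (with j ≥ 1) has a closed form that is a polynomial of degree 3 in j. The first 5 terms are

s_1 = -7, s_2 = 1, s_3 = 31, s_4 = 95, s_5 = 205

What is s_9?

1st diffs: 8, 30, 64, 110.
2nd diffs: 22, 34, 46.
3rd diffs: 12, 12 (constant).
So s_j = 2j^3 - j^2 - 3j - 5.
Evaluating at j = 9 gives s_9 = 1345.

1345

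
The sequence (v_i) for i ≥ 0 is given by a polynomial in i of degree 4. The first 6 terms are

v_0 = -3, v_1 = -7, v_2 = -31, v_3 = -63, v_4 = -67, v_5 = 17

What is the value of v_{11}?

8753

1st diffs: -4, -24, -32, -4, 84.
2nd diffs: -20, -8, 28, 88.
3rd diffs: 12, 36, 60.
4th diffs: 24, 24 (constant).
Newton forward-difference form: v_i = -3 + (-4)·C(i,1) + (-20)·C(i,2) + 12·C(i,3) + 24·C(i,4).
At i = 11: i = 11, so v_{11} = -3 - 44 - 1100 + 1980 + 7920 = 8753.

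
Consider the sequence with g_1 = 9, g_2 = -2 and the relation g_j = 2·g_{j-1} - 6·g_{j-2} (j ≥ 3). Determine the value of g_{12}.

162688

Step forward from the initial values:
g_3 = -58, g_4 = -104, g_5 = 140, g_6 = 904, g_7 = 968, g_8 = -3488, g_9 = -12784, g_{10} = -4640, g_{11} = 67424, g_{12} = 162688.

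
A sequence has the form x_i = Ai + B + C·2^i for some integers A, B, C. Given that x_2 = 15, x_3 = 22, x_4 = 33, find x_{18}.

262203

Plug in i = 2, 3, 4: 2A + B + 4C = 15; 3A + B + 8C = 22; 4A + B + 16C = 33.
Subtracting the first from the second: A + 4C = 7.
Subtracting the second from the third: A + 8C = 11.
Solving: C = 1, A = 3, then B = 5.
Therefore x_{18} = 54 + 5 + 1·262144 = 262203.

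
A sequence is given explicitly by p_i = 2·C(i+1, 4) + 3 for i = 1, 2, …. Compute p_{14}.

2733

C(15, 4) = 1365, so p_{14} = 2733.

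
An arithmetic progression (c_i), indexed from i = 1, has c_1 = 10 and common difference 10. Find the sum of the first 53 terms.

14310

c_i = 10 + (i - 1)·10.
c_{53} = 530; S = 53·(10 + 530)/2 = 14310.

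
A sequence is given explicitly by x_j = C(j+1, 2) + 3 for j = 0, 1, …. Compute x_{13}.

C(14, 2) = 91, so x_{13} = 94.

94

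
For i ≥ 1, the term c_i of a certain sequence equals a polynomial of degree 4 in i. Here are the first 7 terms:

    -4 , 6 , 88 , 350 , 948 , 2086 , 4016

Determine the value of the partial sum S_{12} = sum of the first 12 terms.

1st diffs: 10, 82, 262, 598, 1138, 1930.
2nd diffs: 72, 180, 336, 540, 792.
3rd diffs: 108, 156, 204, 252.
4th diffs: 48, 48, 48 (constant).
Newton forward-difference form: c_i = -4 + 10·C(i-1,1) + 72·C(i-1,2) + 108·C(i-1,3) + 48·C(i-1,4).
Continuing: …, 7038, 11500, 17798, 26376, …, c_{12} = 37726.
Summing i = 1..12 (12 terms) gives 107928.

107928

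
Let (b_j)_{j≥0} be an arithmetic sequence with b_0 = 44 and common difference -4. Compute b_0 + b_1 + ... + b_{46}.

-2256

b_j = 44 + (j - 0)·(-4).
b_{46} = -140; S = 47·(44 + (-140))/2 = -2256.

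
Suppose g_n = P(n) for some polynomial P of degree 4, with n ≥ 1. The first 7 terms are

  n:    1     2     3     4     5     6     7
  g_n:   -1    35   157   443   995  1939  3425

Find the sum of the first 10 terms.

34358

1st diffs: 36, 122, 286, 552, 944, 1486.
2nd diffs: 86, 164, 266, 392, 542.
3rd diffs: 78, 102, 126, 150.
4th diffs: 24, 24, 24 (constant).
So g_n = n^4 + 3n^3 - 5.
Continuing: 5627, 8743, 12995.
Summing n = 1..10 (10 terms) gives 34358.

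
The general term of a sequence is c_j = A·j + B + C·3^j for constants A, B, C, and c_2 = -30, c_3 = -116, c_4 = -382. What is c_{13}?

At j = 2, 3, 4: 2A + B + 9C = -30; 3A + B + 27C = -116; 4A + B + 81C = -382.
Subtracting the first from the second: A + 18C = -86.
Subtracting the second from the third: A + 54C = -266.
Solving: C = -5, A = 4, then B = 7.
Therefore c_{13} = 52 + 7 + (-5)·1594323 = -7971556.

-7971556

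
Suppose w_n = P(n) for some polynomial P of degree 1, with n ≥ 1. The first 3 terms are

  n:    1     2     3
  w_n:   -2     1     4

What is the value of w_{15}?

1st diffs: 3, 3 (constant).
So w_n = 3n - 5.
Evaluating at n = 15 gives w_{15} = 40.

40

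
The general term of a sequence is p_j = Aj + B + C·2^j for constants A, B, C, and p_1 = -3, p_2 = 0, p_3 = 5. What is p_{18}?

The three given values yield: A + B + 2C = -3; 2A + B + 4C = 0; 3A + B + 8C = 5.
Subtracting the first from the second: A + 2C = 3.
Subtracting the second from the third: A + 4C = 5.
Solving: C = 1, A = 1, then B = -6.
Hence p_{18} = 1·18 + (-6) + 1·262144 = 262156.

262156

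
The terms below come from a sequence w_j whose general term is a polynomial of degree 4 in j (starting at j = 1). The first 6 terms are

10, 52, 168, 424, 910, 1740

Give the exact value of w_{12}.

1st diffs: 42, 116, 256, 486, 830.
2nd diffs: 74, 140, 230, 344.
3rd diffs: 66, 90, 114.
4th diffs: 24, 24 (constant).
Newton forward-difference form: w_j = 10 + 42·C(j-1,1) + 74·C(j-1,2) + 66·C(j-1,3) + 24·C(j-1,4).
At j = 12: j-1 = 11, so w_{12} = 10 + 462 + 4070 + 10890 + 7920 = 23352.

23352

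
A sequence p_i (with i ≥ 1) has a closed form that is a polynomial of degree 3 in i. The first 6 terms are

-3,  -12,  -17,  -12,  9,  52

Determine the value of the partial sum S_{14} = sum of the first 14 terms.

1st diffs: -9, -5, 5, 21, 43.
2nd diffs: 4, 10, 16, 22.
3rd diffs: 6, 6, 6 (constant).
Newton forward-difference form: p_i = -3 + (-9)·C(i-1,1) + 4·C(i-1,2) + 6·C(i-1,3).
Continuing: …, 123, 228, 373, 564, …, p_{14} = 1908.
Summing i = 1..14 (14 terms) gives 6601.

6601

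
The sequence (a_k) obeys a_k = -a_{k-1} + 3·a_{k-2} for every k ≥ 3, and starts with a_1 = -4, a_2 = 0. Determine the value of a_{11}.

a_3 = -12;  a_4 = 12;  a_5 = -48;  a_6 = 84;  a_7 = -228;  a_8 = 480;  a_9 = -1164;  a_{10} = 2604;  a_{11} = -6096.

-6096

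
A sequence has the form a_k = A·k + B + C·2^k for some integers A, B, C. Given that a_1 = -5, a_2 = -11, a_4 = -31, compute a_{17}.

The three given values yield: A + B + 2C = -5; 2A + B + 4C = -11; 4A + B + 16C = -31.
Subtracting the first from the second: A + 2C = -6.
Subtracting the second from the third: 2A + 12C = -20.
Solving: C = -1, A = -4, then B = 1.
Therefore a_{17} = -68 + 1 + (-1)·131072 = -131139.

-131139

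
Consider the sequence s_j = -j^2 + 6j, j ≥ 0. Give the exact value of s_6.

s_6 = -1·6^2 + 6·6 = 0.

0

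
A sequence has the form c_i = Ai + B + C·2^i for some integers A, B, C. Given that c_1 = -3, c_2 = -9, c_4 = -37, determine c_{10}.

-2065

At i = 1, 2, 4: A + B + 2C = -3; 2A + B + 4C = -9; 4A + B + 16C = -37.
Subtracting the first from the second: A + 2C = -6.
Subtracting the second from the third: 2A + 12C = -28.
Solving: C = -2, A = -2, then B = 3.
So c_i = -2·i + 3 + (-2)·2^i; at i=10 this is -2065.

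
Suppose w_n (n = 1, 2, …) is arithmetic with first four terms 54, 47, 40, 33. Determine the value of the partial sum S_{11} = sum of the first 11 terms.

Common difference d = -7.
w_n = 54 + (n - 1)·(-7).
w_{11} = -16; S = 11·(54 + (-16))/2 = 209.

209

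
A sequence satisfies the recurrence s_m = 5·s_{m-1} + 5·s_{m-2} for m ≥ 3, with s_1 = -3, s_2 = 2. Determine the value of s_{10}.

s_3 = -5, s_4 = -15, s_5 = -100, s_6 = -575, s_7 = -3375, s_8 = -19750, s_9 = -115625, s_{10} = -676875.

-676875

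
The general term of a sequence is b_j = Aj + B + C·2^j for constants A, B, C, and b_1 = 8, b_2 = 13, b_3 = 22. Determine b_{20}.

Write the equations: A + B + 2C = 8; 2A + B + 4C = 13; 3A + B + 8C = 22.
Subtracting the first from the second: A + 2C = 5.
Subtracting the second from the third: A + 4C = 9.
Solving: C = 2, A = 1, then B = 3.
Therefore b_{20} = 20 + 3 + 2·1048576 = 2097175.

2097175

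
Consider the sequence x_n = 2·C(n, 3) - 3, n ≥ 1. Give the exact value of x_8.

109

C(8, 3) = 56, so x_8 = 109.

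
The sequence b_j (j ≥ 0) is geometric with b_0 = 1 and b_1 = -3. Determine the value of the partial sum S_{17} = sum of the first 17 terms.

Common ratio r = -3.
b_j = 1·(-3)^(j-0).
S = 1·((-3)^17 - 1)/(-3 - 1) = 1·(-129140163 - 1)/(-4) = 32285041.

32285041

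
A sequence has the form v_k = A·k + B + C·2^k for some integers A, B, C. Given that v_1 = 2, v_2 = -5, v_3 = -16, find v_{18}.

Write the equations: A + B + 2C = 2; 2A + B + 4C = -5; 3A + B + 8C = -16.
Subtracting the first from the second: A + 2C = -7.
Subtracting the second from the third: A + 4C = -11.
Solving: C = -2, A = -3, then B = 9.
Therefore v_{18} = -54 + 9 + (-2)·262144 = -524333.

-524333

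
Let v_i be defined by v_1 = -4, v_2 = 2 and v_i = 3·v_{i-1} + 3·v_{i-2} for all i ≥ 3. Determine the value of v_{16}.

v_3 = -6, v_4 = -12, v_5 = -54, …, v_{13} = -2242404, v_{14} = -8501598, v_{15} = -32232006, v_{16} = -122200812.

-122200812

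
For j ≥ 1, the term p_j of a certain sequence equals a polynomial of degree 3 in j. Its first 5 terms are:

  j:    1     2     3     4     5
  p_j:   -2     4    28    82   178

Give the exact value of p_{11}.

1st diffs: 6, 24, 54, 96.
2nd diffs: 18, 30, 42.
3rd diffs: 12, 12 (constant).
Newton forward-difference form: p_j = -2 + 6·C(j-1,1) + 18·C(j-1,2) + 12·C(j-1,3).
At j = 11: j-1 = 10, so p_{11} = -2 + 60 + 810 + 1440 = 2308.

2308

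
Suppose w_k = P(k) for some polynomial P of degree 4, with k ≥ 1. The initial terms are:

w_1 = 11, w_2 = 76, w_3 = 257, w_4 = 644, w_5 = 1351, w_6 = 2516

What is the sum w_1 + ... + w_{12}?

93500

1st diffs: 65, 181, 387, 707, 1165.
2nd diffs: 116, 206, 320, 458.
3rd diffs: 90, 114, 138.
4th diffs: 24, 24 (constant).
Newton forward-difference form: w_k = 11 + 65·C(k-1,1) + 116·C(k-1,2) + 90·C(k-1,3) + 24·C(k-1,4).
Continuing: …, 4301, 6892, 10499, 15356, …, w_{12} = 29876.
Summing k = 1..12 (12 terms) gives 93500.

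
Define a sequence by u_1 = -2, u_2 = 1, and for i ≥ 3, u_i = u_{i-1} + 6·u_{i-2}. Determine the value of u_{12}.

Iterate the recurrence:
u_3 = -11  u_4 = -5  u_5 = -71  u_6 = -101  u_7 = -527  u_8 = -1133  u_9 = -4295  u_{10} = -11093  u_{11} = -36863  u_{12} = -103421.
(Characteristic roots are 3 and -2.)

-103421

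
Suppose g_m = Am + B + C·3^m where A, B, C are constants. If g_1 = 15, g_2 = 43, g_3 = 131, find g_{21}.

52301765975

The three given values yield: A + B + 3C = 15; 2A + B + 9C = 43; 3A + B + 27C = 131.
Subtracting the first from the second: A + 6C = 28.
Subtracting the second from the third: A + 18C = 88.
Solving: C = 5, A = -2, then B = 2.
Therefore g_{21} = -42 + 2 + 5·10460353203 = 52301765975.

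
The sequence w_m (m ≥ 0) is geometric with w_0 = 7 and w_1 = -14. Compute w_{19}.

Common ratio r = -2.
w_m = 7·(-2)^(m-0).
w_{19} = 7·(-2)^19 = -3670016.

-3670016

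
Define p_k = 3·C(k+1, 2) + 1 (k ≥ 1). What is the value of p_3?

C(4, 2) = 6, so p_3 = 19.

19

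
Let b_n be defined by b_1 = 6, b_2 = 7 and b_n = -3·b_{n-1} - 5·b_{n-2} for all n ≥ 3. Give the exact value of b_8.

Compute successive terms:
b_3 = -51  b_4 = 118  b_5 = -99  b_6 = -293  b_7 = 1374  b_8 = -2657.

-2657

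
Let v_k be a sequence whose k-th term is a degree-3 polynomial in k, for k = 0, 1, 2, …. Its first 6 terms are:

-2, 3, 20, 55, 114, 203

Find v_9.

979

1st diffs: 5, 17, 35, 59, 89.
2nd diffs: 12, 18, 24, 30.
3rd diffs: 6, 6, 6 (constant).
Newton forward-difference form: v_k = -2 + 5·C(k,1) + 12·C(k,2) + 6·C(k,3).
At k = 9: k = 9, so v_9 = -2 + 45 + 432 + 504 = 979.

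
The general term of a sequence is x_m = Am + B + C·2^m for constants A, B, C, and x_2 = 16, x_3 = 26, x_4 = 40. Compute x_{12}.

Plug in m = 2, 3, 4: 2A + B + 4C = 16; 3A + B + 8C = 26; 4A + B + 16C = 40.
Subtracting the first from the second: A + 4C = 10.
Subtracting the second from the third: A + 8C = 14.
Solving: C = 1, A = 6, then B = 0.
So x_m = 6·m + 0 + 1·2^m; at m=12 this is 4168.

4168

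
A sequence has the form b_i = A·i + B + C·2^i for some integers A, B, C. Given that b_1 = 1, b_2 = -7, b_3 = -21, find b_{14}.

-49171

Plug in i = 1, 2, 3: A + B + 2C = 1; 2A + B + 4C = -7; 3A + B + 8C = -21.
Subtracting the first from the second: A + 2C = -8.
Subtracting the second from the third: A + 4C = -14.
Solving: C = -3, A = -2, then B = 9.
Hence b_{14} = -2·14 + 9 + (-3)·16384 = -49171.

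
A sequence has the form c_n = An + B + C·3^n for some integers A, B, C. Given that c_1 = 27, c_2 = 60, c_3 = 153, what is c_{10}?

Write the equations: A + B + 3C = 27; 2A + B + 9C = 60; 3A + B + 27C = 153.
Subtracting the first from the second: A + 6C = 33.
Subtracting the second from the third: A + 18C = 93.
Solving: C = 5, A = 3, then B = 9.
So c_n = 3·n + 9 + 5·3^n; at n=10 this is 295284.

295284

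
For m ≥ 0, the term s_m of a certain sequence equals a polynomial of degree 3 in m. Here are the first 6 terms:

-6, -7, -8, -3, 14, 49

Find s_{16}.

1st diffs: -1, -1, 5, 17, 35.
2nd diffs: 0, 6, 12, 18.
3rd diffs: 6, 6, 6 (constant).
So s_m = m^3 - 3m^2 + m - 6.
Evaluating at m = 16 gives s_{16} = 3338.

3338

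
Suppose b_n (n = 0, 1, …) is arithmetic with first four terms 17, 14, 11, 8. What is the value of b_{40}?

Common difference d = -3.
b_n = 17 + (n - 0)·(-3).
b_{40} = 17 + 40·(-3) = -103.

-103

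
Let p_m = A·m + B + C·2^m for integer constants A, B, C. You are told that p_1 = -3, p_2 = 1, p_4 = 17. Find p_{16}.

65561

The three given values yield: A + B + 2C = -3; 2A + B + 4C = 1; 4A + B + 16C = 17.
Subtracting the first from the second: A + 2C = 4.
Subtracting the second from the third: 2A + 12C = 16.
Solving: C = 1, A = 2, then B = -7.
Hence p_{16} = 2·16 + (-7) + 1·65536 = 65561.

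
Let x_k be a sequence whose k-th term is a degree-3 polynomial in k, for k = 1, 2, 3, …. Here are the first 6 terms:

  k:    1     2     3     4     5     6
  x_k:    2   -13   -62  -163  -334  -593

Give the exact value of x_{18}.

1st diffs: -15, -49, -101, -171, -259.
2nd diffs: -34, -52, -70, -88.
3rd diffs: -18, -18, -18 (constant).
Newton forward-difference form: x_k = 2 + (-15)·C(k-1,1) + (-34)·C(k-1,2) + (-18)·C(k-1,3).
At k = 18: k-1 = 17, so x_{18} = 2 - 255 - 4624 - 12240 = -17117.

-17117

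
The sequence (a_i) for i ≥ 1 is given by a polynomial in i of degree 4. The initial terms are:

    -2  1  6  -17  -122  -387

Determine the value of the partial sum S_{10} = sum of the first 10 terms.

1st diffs: 3, 5, -23, -105, -265.
2nd diffs: 2, -28, -82, -160.
3rd diffs: -30, -54, -78.
4th diffs: -24, -24 (constant).
Newton forward-difference form: a_i = -2 + 3·C(i-1,1) + 2·C(i-1,2) + (-30)·C(i-1,3) + (-24)·C(i-1,4).
Continuing: -914, -1829, -3282, -5447.
Summing i = 1..10 (10 terms) gives -11993.

-11993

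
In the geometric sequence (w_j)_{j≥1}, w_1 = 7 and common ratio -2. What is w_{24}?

w_j = 7·(-2)^(j-1).
w_{24} = 7·(-2)^23 = -58720256.

-58720256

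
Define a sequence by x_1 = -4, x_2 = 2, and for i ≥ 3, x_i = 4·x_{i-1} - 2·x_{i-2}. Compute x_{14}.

13153408

Applying the relation repeatedly:
x_3 = 16;  x_4 = 60;  x_5 = 208;  …;  x_{11} = 330496;  x_{12} = 1128384;  x_{13} = 3852544;  x_{14} = 13153408.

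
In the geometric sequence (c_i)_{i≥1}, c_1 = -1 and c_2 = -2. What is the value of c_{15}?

-16384

Common ratio r = 2.
c_i = (-1)·2^(i-1).
c_{15} = (-1)·2^14 = -16384.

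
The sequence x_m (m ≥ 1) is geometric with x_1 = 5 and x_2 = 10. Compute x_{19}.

1310720

Common ratio r = 2.
x_m = 5·2^(m-1).
x_{19} = 5·2^18 = 1310720.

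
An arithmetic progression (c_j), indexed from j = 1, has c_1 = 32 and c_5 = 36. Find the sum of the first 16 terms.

632

Common difference d = (36 - 32) / (5 - 1) = 1.
c_j = 32 + (j - 1)·1.
c_{16} = 47; S = 16·(32 + 47)/2 = 632.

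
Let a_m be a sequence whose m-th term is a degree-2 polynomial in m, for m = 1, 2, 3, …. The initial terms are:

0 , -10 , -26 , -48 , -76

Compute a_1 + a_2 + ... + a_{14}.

-3094

1st diffs: -10, -16, -22, -28.
2nd diffs: -6, -6, -6 (constant).
Newton forward-difference form: a_m = (-10)·C(m-1,1) + (-6)·C(m-1,2).
Continuing: …, -110, -150, -196, -248, …, a_{14} = -598.
Summing m = 1..14 (14 terms) gives -3094.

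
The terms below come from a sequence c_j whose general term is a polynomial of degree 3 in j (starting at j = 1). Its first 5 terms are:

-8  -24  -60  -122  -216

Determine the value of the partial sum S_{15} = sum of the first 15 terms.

-19090

1st diffs: -16, -36, -62, -94.
2nd diffs: -20, -26, -32.
3rd diffs: -6, -6 (constant).
Newton forward-difference form: c_j = -8 + (-16)·C(j-1,1) + (-20)·C(j-1,2) + (-6)·C(j-1,3).
Continuing: …, -348, -524, -750, -1032, …, c_{15} = -4236.
Summing j = 1..15 (15 terms) gives -19090.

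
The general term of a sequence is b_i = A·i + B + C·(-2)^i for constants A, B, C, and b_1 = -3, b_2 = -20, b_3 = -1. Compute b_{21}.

4194197

Write the equations: A + B - 2C = -3; 2A + B + 4C = -20; 3A + B - 8C = -1.
Subtracting the first from the second: A + 6C = -17.
Subtracting the second from the third: A - 12C = 19.
Solving: C = -2, A = -5, then B = -2.
Therefore b_{21} = -105 + (-2) + (-2)·(-2097152) = 4194197.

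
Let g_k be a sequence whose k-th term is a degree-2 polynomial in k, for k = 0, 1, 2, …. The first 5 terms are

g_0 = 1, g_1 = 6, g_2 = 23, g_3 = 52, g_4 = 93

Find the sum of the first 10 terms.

1st diffs: 5, 17, 29, 41.
2nd diffs: 12, 12, 12 (constant).
Newton forward-difference form: g_k = 1 + 5·C(k,1) + 12·C(k,2).
Continuing: …, 146, 211, 288, 377, …, g_9 = 478.
Summing k = 0..9 (10 terms) gives 1675.

1675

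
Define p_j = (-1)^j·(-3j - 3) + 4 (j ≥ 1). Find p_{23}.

(-1)^23 = -1; -3j - 3 at j=23 is -72; so p_{23} = 76.

76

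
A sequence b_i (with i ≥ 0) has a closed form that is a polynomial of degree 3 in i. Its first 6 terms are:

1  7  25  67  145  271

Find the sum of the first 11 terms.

1st diffs: 6, 18, 42, 78, 126.
2nd diffs: 12, 24, 36, 48.
3rd diffs: 12, 12, 12 (constant).
So b_i = 2i^3 + 4i + 1.
Continuing: …, 457, 715, 1057, 1495, …, b_{10} = 2041.
Summing i = 0..10 (11 terms) gives 6281.

6281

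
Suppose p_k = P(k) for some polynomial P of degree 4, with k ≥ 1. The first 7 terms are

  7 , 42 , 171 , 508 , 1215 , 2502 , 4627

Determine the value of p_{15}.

98595

1st diffs: 35, 129, 337, 707, 1287, 2125.
2nd diffs: 94, 208, 370, 580, 838.
3rd diffs: 114, 162, 210, 258.
4th diffs: 48, 48, 48 (constant).
Newton forward-difference form: p_k = 7 + 35·C(k-1,1) + 94·C(k-1,2) + 114·C(k-1,3) + 48·C(k-1,4).
At k = 15: k-1 = 14, so p_{15} = 7 + 490 + 8554 + 41496 + 48048 = 98595.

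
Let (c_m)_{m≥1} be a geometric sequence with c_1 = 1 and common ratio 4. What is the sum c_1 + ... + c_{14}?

c_m = 1·4^(m-1).
S = 1·(4^14 - 1)/(4 - 1) = 1·(268435456 - 1)/(3) = 89478485.

89478485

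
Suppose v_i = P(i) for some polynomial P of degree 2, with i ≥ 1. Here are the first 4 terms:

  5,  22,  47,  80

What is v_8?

292

1st diffs: 17, 25, 33.
2nd diffs: 8, 8 (constant).
Newton forward-difference form: v_i = 5 + 17·C(i-1,1) + 8·C(i-1,2).
At i = 8: i-1 = 7, so v_8 = 5 + 119 + 168 = 292.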